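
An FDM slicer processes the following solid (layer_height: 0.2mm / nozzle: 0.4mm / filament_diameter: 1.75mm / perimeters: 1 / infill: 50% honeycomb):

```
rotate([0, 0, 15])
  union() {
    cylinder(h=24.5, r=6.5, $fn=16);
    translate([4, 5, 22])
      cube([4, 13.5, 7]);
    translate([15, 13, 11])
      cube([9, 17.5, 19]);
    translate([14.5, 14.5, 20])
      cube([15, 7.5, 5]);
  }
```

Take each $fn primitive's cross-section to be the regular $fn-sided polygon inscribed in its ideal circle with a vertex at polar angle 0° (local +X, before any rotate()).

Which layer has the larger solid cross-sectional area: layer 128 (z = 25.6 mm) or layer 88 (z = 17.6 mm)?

layer 88 (z = 17.6 mm)

Layer 128 (z = 25.6): the cylinder is absent (z outside [0, 24.5]); the 4×13.5 cube at (4, 5) contributes its full rectangle (area 54.00 mm²); the 9×17.5 cube at (15, 13) contributes its full rectangle (area 157.50 mm²); the cube at (14.5, 14.5) is not intersected at this z (z outside [20, 25]); Combining (union): the 2 present regions are separate (no shared area or edge), so areas and boundary lengths simply add and each stays a separate island — area = 211.50 mm²; (whole slice rotated 15° about Z — lengths, areas and connectivity unchanged). So its area = 211.50 mm². Layer 88 (z = 17.6): the r=6.5 cylinder contributes a regular 16-gon of circumradius 6.5 (area = (16/2)·6.500²·sin(360°/16) = 129.35 mm²); the cube at (4, 5) does not reach this height (z outside [22, 29]); the cube at (15, 13) is present — its section is the full 9×17.5 rectangle (area 157.50 mm²); the cube at (14.5, 14.5) does not reach this height (z outside [20, 25]); Combining (union): the 2 present regions are separate (no shared area or edge), so areas and boundary lengths simply add and each stays a separate island — area = 286.85 mm²; (whole slice rotated 15° about Z — lengths, areas and connectivity unchanged). So its area = 286.85 mm². Layer 88 is larger (286.85 vs 211.50 mm²).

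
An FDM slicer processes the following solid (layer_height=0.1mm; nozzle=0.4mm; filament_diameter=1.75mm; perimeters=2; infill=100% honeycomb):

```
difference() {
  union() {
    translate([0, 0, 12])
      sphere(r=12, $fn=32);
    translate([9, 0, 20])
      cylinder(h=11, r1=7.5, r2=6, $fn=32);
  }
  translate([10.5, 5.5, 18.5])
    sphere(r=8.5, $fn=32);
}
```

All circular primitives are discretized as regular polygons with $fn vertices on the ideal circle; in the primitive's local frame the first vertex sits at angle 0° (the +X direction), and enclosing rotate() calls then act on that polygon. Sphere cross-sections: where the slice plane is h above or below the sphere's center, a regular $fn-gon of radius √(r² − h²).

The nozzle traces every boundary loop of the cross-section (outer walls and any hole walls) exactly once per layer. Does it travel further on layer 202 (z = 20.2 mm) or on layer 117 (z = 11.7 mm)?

Layer 202 (z = 20.2): the sphere: section is a regular 32-gon, circumradius = √(r²−h²) = √(12²−8.2²) = 8.761 (perimeter = 2·32·8.761·sin(180°/32) = 54.96 mm); the cone at (9, 0): at t=0.018 of its height the radius interpolates to r₁+(r₂−r₁)t = 7.473, giving a regular 32-gon of that circumradius (perimeter = 2·32·7.473·sin(180°/32) = 46.88 mm); Merging all regions: the regions partially overlap (shared area 67.50 mm²), so the edge portions inside another operand are dropped and the merged outline is re-measured after clipping — boundary = 70.22 mm; the r=8.5 sphere at (10.5, 5.5) contributes a regular 32-gon of circumradius √(8.5²−1.7²) = 8.328 (perimeter = 2·32·8.328·sin(180°/32) = 52.24 mm); Taking the first minus the rest: starting from the result so far, the r=8.5 sphere at (10.5, 5.5) partially overlaps it — only the 114.32 mm² overlap (of its 216.50 mm²) is removed, clipping the outline — boundary = 73.79 mm. So its perimeter = 73.79 mm. Layer 117 (z = 11.7): the sphere: section is a regular 32-gon, circumradius = √(r²−h²) = √(12²−0.3²) = 11.996 (perimeter = 2·32·11.996·sin(180°/32) = 75.25 mm); the cone at (9, 0) is absent (z outside [20, 31]); Combining (union): only the r=12 sphere is present, so the union is just that shape — boundary = 75.25 mm; the r=8.5 sphere at (10.5, 5.5) contributes a regular 32-gon of circumradius √(8.5²−6.8²) = 5.100 (perimeter = 2·32·5.100·sin(180°/32) = 31.99 mm); Taking the first minus the rest: starting from the result so far, the r=8.5 sphere at (10.5, 5.5) partially overlaps it — only the 37.94 mm² overlap (of its 81.19 mm²) is removed, clipping the outline — boundary = 78.95 mm. So its perimeter = 78.95 mm. Layer 117 is larger (78.95 vs 73.79 mm).

layer 117 (z = 11.7 mm)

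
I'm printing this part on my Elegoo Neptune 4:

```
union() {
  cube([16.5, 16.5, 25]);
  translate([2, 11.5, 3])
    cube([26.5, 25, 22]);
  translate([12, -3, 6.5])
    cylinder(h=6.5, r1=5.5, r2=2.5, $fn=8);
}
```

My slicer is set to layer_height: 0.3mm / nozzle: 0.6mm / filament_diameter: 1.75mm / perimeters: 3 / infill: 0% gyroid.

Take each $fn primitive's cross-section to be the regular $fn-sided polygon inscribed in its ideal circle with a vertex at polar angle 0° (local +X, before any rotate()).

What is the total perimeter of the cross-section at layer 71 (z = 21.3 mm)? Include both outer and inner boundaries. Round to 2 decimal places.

At z = 21.3 mm: the 16.5×16.5 cube contributes its full rectangle (perimeter 66.00 mm); the cube at (2, 11.5) is present — its section is the full 26.5×25 rectangle (perimeter 103.00 mm); the cone at (12, -3) is absent (z outside [6.5, 13]); Combining (union): the regions partially overlap (shared area 72.50 mm²), so the edge portions inside another operand are dropped and the merged outline is re-measured after clipping — boundary = 130.00 mm. Overall, the cross-section is a single solid region. Total boundary length (outer) = 130.00 mm.

130.00 mm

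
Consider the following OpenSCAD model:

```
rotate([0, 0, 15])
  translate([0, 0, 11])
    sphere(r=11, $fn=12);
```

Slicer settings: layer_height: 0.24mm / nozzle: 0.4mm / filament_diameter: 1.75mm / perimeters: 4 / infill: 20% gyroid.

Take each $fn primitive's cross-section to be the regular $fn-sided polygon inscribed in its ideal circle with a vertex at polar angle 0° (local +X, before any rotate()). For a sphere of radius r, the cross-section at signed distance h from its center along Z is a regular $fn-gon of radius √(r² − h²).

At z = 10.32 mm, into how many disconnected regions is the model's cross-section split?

At z = 10.32 mm: the r=11 sphere contributes a regular 12-gon of circumradius √(11²−0.68²) = 10.979; (rotated 15° about Z; rotation is an isometry so areas/perimeters/island counts are preserved). The result has 1 disconnected region.

1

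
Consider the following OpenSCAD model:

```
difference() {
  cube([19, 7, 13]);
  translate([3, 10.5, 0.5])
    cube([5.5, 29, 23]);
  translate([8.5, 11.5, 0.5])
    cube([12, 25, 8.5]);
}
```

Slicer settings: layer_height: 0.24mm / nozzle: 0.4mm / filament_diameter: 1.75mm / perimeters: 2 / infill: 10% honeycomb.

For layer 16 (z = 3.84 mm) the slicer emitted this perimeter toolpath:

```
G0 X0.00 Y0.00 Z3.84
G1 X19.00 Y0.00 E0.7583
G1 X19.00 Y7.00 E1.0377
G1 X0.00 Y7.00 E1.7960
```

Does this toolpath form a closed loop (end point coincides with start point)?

no

Start point (G0): (0.00, 0.00). End point (last G1): the path does not return to the start — open.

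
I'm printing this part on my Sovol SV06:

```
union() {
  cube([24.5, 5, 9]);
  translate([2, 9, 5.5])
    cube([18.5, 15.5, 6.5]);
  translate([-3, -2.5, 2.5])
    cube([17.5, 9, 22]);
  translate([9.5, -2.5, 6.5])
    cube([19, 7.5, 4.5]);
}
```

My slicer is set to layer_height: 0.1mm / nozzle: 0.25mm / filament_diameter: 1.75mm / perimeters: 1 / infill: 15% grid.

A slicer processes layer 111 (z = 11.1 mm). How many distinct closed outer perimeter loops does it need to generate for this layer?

2

At z = 11.1 mm: the cube is absent (z outside [0, 9]); the 18.5×15.5 cube at (2, 9) contributes its full rectangle; the cube at (-3, -2.5) is present — its section is the full 17.5×9 rectangle; the cube at (9.5, -2.5) is not intersected at this z (z outside [6.5, 11]); Combining (union): the 2 present regions are separate (no shared area or edge), so areas and boundary lengths simply add and each stays a separate island — 2 connected regions. The result has 2 disconnected regions.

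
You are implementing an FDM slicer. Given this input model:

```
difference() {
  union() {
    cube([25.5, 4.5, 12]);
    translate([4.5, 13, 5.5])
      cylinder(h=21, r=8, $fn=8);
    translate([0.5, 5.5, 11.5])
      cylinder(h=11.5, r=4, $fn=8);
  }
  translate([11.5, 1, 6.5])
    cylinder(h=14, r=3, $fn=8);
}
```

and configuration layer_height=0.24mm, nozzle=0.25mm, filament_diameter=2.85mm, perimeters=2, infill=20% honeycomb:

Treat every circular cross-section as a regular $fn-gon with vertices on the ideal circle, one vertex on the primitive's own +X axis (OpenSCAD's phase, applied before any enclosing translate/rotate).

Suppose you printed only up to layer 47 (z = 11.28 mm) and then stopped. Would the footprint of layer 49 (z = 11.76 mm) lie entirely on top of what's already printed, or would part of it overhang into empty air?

Compare the two slices. At z = 11.28: the cube is present — its section is the full 25.5×4.5 rectangle (area 114.75 mm²); the r=8 cylinder at (4.5, 13) gives a regular 8-gon of circumradius 8 (constant along its height) (area = (8/2)·8.000²·sin(360°/8) = 181.02 mm²); the cylinder at (0.5, 5.5) does not reach this height (z outside [11.5, 23]); Combining (union): the 2 present regions are separate (no shared area or edge), so areas and boundary lengths simply add and each stays a separate island — area = 295.77 mm²; the r=3 cylinder at (11.5, 1) contributes a regular 8-gon of circumradius 3 (area = (8/2)·3.000²·sin(360°/8) = 25.46 mm²); After the difference (first − rest): starting from that combined region (295.77 mm²), the r=3 cylinder at (11.5, 1) partially overlaps it — only the 18.31 mm² overlap (of its 25.46 mm²) is removed, clipping the outline — area = 277.46 mm². At z = 11.76: the cube (footprint 25.5×4.5) is included at this height (area 114.75 mm²); the cylinder at (4.5, 13): section is a regular 8-gon, circumradius r=8 (area = (8/2)·8.000²·sin(360°/8) = 181.02 mm²); the r=4 cylinder at (0.5, 5.5) contributes a regular 8-gon of circumradius 4 (area = (8/2)·4.000²·sin(360°/8) = 45.25 mm²); Merging all regions: the regions partially overlap — summed areas 341.02 mm² minus the doubly-counted overlap 22.88 mm² gives 318.14 mm² — area = 318.14 mm²; the cylinder at (11.5, 1): section is a regular 8-gon, circumradius r=3 (area = (8/2)·3.000²·sin(360°/8) = 25.46 mm²); After the difference (first − rest): starting from that combined region (318.14 mm²), the r=3 cylinder at (11.5, 1) partially overlaps it — only the 18.31 mm² overlap (of its 25.46 mm²) is removed, clipping the outline — area = 299.83 mm². Checking containment: at z = 11.76 the cross-section extends beyond the z = 11.28 cross-section by about 22.37 mm².

part overhangs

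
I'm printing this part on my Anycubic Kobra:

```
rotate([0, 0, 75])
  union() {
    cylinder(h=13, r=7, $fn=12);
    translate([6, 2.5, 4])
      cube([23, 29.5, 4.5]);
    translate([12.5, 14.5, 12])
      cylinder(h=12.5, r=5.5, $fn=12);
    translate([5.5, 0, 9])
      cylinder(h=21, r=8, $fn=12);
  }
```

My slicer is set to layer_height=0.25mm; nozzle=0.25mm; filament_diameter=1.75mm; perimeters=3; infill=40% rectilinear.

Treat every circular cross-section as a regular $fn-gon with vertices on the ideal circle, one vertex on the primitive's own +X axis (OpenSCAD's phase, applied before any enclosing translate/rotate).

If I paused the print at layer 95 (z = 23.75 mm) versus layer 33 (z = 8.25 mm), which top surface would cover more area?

Layer 95 (z = 23.75): the cylinder does not reach this height (z outside [0, 13]); the cube at (6, 2.5) does not reach this height (z outside [4, 8.5]); the r=5.5 cylinder at (12.5, 14.5) gives a regular 12-gon of circumradius 5.5 (constant along its height) (area = (12/2)·5.500²·sin(360°/12) = 90.75 mm²); the cylinder at (5.5, 0): section is a regular 12-gon, circumradius r=8 (area = (12/2)·8.000²·sin(360°/12) = 192.00 mm²); Merging all regions: the 2 present regions are separate (no shared area or edge), so areas and boundary lengths simply add and each stays a separate island — area = 282.75 mm²; (whole slice rotated 75° about Z — lengths, areas and connectivity unchanged). So its area = 282.75 mm². Layer 33 (z = 8.25): the r=7 cylinder contributes a regular 12-gon of circumradius 7 (area = (12/2)·7.000²·sin(360°/12) = 147.00 mm²); the cube at (6, 2.5) (footprint 23×29.5) is included at this height (area 678.50 mm²); the cylinder at (12.5, 14.5) is not intersected at this z (z outside [12, 24.5]); the cylinder at (5.5, 0) is not intersected at this z (z outside [9, 30]); Merging all regions: the regions partially overlap — summed areas 825.50 mm² minus the doubly-counted overlap 0.20 mm² gives 825.30 mm² — area = 825.30 mm²; (whole slice rotated 75° about Z — lengths, areas and connectivity unchanged). So its area = 825.30 mm². Layer 33 is larger (825.30 vs 282.75 mm²).

layer 33 (z = 8.25 mm)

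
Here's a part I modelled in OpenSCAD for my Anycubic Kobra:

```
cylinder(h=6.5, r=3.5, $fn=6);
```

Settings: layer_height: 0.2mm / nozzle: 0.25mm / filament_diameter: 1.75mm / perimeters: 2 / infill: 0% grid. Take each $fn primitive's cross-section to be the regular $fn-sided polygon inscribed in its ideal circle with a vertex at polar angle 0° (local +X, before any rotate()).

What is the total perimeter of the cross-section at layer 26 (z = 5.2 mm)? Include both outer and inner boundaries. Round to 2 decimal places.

21.00 mm

At z = 5.2 mm: the r=3.5 cylinder contributes a regular 6-gon of circumradius 3.5 (perimeter = 2·6·3.500·sin(180°/6) = 21.00 mm). Overall, the cross-section is a single solid region. Total boundary length (outer) = 21.00 mm.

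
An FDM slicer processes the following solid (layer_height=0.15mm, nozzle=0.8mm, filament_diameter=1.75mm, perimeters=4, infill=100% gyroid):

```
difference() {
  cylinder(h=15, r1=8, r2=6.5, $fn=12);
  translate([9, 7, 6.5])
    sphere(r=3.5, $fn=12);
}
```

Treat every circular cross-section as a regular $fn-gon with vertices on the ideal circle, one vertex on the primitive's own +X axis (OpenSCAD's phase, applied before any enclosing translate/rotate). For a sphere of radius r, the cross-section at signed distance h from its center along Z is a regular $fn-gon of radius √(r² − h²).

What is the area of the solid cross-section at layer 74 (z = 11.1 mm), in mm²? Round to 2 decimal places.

142.42 mm²

At z = 11.1 mm: the cone contributes a regular 12-gon of circumradius 6.890 (interpolated between r1=8 and r2=6.5 at t=0.740) (area = (12/2)·6.890²·sin(360°/12) = 142.42 mm²); the sphere at (9, 7) is absent (|z−center|=4.600 > r=3.5); Subtracting the remaining from the first: none of the subtracted shapes is present at this height, so the cone is unchanged — area = 142.42 mm². Overall, the cross-section is a single solid region. Net area = 142.42 mm².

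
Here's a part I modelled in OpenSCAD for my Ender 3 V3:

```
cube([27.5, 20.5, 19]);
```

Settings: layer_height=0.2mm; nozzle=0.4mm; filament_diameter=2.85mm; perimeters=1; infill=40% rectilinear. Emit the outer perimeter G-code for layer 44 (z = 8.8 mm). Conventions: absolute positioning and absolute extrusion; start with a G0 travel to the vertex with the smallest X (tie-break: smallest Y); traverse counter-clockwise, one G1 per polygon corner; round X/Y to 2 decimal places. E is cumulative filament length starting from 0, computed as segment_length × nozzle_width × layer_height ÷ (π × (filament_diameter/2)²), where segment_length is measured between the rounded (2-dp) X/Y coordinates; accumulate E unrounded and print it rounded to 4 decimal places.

At z = 8.8 mm: the cube is present — its section is the full 27.5×20.5 rectangle. The outline is a single polygon with 4 vertices. Extrusion per mm of travel: 0.4 × 0.2 / (π × 1.425²) = 0.012540. Accumulating E over each segment gives final E = 1.2039.

G0 X0.00 Y0.00 Z8.80
G1 X27.50 Y0.00 E0.3449
G1 X27.50 Y20.50 E0.6019
G1 X0.00 Y20.50 E0.9468
G1 X0.00 Y0.00 E1.2039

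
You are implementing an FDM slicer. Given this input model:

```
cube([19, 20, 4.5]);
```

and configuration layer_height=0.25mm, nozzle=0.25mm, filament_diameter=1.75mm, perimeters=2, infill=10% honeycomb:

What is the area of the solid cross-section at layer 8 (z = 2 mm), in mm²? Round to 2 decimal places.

380.00 mm²

At z = 2 mm: the 19×20 cube contributes its full rectangle (area 380.00 mm²). Overall, the cross-section is a single solid region. Net area = 380.00 mm².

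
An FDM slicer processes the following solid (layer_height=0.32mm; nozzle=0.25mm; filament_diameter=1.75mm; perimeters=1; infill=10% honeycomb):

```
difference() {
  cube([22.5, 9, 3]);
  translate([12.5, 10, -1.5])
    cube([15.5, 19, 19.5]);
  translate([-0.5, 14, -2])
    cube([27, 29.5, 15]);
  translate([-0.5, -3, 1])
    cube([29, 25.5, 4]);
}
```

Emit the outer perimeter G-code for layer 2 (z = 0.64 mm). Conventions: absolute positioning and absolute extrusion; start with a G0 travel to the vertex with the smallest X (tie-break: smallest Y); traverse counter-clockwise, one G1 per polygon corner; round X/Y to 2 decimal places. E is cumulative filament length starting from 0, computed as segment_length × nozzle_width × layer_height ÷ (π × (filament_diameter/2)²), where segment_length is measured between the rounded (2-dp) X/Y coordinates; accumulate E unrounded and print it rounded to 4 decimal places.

G0 X0.00 Y0.00 Z0.64
G1 X22.50 Y0.00 E0.7484
G1 X22.50 Y9.00 E1.0477
G1 X0.00 Y9.00 E1.7960
G1 X0.00 Y0.00 E2.0954

At z = 0.64 mm: the cube is present — its section is the full 22.5×9 rectangle; the cube at (12.5, 10) (footprint 15.5×19) is included at this height; the 27×29.5 cube at (-0.5, 14) contributes its full rectangle; the cube at (-0.5, -3) does not reach this height (z outside [1, 5]); Subtracting the remaining from the first: starting from the 22.5×9 cube, the 15.5×19 cube at (12.5, 10) misses the remaining region (no effect); the 27×29.5 cube at (-0.5, 14) misses the remaining region (no effect) — 1 connected region. The outline is a single polygon with 4 vertices. Extrusion per mm of travel: 0.25 × 0.32 / (π × 0.875²) = 0.033260. Accumulating E over each segment gives final E = 2.0954.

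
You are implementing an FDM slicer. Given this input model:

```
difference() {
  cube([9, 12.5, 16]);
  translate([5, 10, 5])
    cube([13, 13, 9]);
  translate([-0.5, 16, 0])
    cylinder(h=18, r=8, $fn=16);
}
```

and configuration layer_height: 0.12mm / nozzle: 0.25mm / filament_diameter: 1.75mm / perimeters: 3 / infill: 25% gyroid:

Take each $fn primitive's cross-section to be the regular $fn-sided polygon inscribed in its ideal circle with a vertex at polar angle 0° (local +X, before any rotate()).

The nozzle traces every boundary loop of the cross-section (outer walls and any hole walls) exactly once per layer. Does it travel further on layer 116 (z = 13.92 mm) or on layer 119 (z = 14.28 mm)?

layer 119 (z = 14.28 mm)

Layer 116 (z = 13.92): the cube (footprint 9×12.5) is included at this height (perimeter 43.00 mm); the cube at (5, 10) (footprint 13×13) is included at this height (perimeter 52.00 mm); the r=8 cylinder at (-0.5, 16) contributes a regular 16-gon of circumradius 8 (perimeter = 2·16·8.000·sin(180°/16) = 49.94 mm); After the difference (first − rest): starting from the 9×12.5 cube, the 13×13 cube at (5, 10) partially overlaps it — only the 10.00 mm² overlap (of its 169.00 mm²) is removed, clipping the outline; the r=8 cylinder at (-0.5, 16) partially overlaps it — only the 18.12 mm² overlap (of its 195.93 mm²) is removed, clipping the outline — boundary = 36.88 mm. So its perimeter = 36.88 mm. Layer 119 (z = 14.28): the cube (footprint 9×12.5) is included at this height (perimeter 43.00 mm); the cube at (5, 10) does not reach this height (z outside [5, 14]); the r=8 cylinder at (-0.5, 16) contributes a regular 16-gon of circumradius 8 (perimeter = 2·16·8.000·sin(180°/16) = 49.94 mm); After the difference (first − rest): starting from the 9×12.5 cube, the r=8 cylinder at (-0.5, 16) partially overlaps it — only the 20.02 mm² overlap (of its 195.93 mm²) is removed, clipping the outline — boundary = 40.33 mm. So its perimeter = 40.33 mm. Layer 119 is larger (40.33 vs 36.88 mm).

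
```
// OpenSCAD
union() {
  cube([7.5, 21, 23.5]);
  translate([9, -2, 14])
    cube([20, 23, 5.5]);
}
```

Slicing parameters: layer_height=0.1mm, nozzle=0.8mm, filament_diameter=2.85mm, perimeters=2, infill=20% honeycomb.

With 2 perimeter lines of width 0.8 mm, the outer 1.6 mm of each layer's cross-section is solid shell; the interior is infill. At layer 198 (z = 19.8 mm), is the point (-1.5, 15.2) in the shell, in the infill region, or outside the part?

outside

At z = 19.8 mm: the cube is present — its section is the full 7.5×21 rectangle; the cube at (9, -2) is absent (z outside [14, 19.5]); Taking the union: only the 7.5×21 cube is present, so the union is just that shape — 1 connected region. Overall, the cross-section is a single solid region. The nearest boundary edge runs (0.00, 21.00)→(0.00, 0.00); distance from the point to it = 1.50 mm. The point is not inside any of the regions above, so it lies outside the cross-section (1.50 mm from the nearest boundary).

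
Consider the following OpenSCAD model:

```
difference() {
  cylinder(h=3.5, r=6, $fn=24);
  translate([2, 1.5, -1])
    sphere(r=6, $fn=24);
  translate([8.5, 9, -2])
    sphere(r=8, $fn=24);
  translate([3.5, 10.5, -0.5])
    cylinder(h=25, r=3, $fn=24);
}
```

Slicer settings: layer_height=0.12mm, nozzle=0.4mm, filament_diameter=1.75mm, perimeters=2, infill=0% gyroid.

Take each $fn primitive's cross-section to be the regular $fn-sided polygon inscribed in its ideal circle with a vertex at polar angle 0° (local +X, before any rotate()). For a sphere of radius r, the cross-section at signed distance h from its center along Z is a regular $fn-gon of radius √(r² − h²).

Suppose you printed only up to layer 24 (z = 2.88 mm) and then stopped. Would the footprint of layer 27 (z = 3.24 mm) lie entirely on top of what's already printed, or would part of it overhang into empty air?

part overhangs

Compare the two slices. At z = 2.88: the cylinder: section is a regular 24-gon, circumradius r=6 (area = (24/2)·6.000²·sin(360°/24) = 111.81 mm²); the r=6 sphere at (2, 1.5) slices to a regular 24-gon of circumradius 4.577 (√(r²−h²) with h=3.88 from center) (area = (24/2)·4.577²·sin(360°/24) = 65.05 mm²); the r=8 sphere at (8.5, 9) slices to a regular 24-gon of circumradius 6.339 (√(r²−h²) with h=4.88 from center) (area = (24/2)·6.339²·sin(360°/24) = 124.81 mm²); the r=3 cylinder at (3.5, 10.5) gives a regular 24-gon of circumradius 3 (constant along its height) (area = (24/2)·3.000²·sin(360°/24) = 27.95 mm²); Taking the first minus the rest: starting from the r=6 cylinder (111.81 mm²), the r=6 sphere at (2, 1.5) partially overlaps it — only the 57.94 mm² overlap (of its 65.05 mm²) is removed, clipping the outline; the r=8 sphere at (8.5, 9) misses the remaining region (no effect); the r=3 cylinder at (3.5, 10.5) misses the remaining region (no effect) — area = 53.87 mm². At z = 3.24: the r=6 cylinder contributes a regular 24-gon of circumradius 6 (area = (24/2)·6.000²·sin(360°/24) = 111.81 mm²); the r=6 sphere at (2, 1.5) slices to a regular 24-gon of circumradius 4.245 (√(r²−h²) with h=4.24 from center) (area = (24/2)·4.245²·sin(360°/24) = 55.97 mm²); the r=8 sphere at (8.5, 9) slices to a regular 24-gon of circumradius 6.045 (√(r²−h²) with h=5.24 from center) (area = (24/2)·6.045²·sin(360°/24) = 113.49 mm²); the r=3 cylinder at (3.5, 10.5) contributes a regular 24-gon of circumradius 3 (area = (24/2)·3.000²·sin(360°/24) = 27.95 mm²); After the difference (first − rest): starting from the r=6 cylinder (111.81 mm²), the r=6 sphere at (2, 1.5) partially overlaps it — only the 52.01 mm² overlap (of its 55.97 mm²) is removed, clipping the outline; the r=8 sphere at (8.5, 9) misses the remaining region (no effect); the r=3 cylinder at (3.5, 10.5) misses the remaining region (no effect) — area = 59.80 mm². Checking containment: at z = 3.24 the cross-section extends beyond the z = 2.88 cross-section by about 5.93 mm².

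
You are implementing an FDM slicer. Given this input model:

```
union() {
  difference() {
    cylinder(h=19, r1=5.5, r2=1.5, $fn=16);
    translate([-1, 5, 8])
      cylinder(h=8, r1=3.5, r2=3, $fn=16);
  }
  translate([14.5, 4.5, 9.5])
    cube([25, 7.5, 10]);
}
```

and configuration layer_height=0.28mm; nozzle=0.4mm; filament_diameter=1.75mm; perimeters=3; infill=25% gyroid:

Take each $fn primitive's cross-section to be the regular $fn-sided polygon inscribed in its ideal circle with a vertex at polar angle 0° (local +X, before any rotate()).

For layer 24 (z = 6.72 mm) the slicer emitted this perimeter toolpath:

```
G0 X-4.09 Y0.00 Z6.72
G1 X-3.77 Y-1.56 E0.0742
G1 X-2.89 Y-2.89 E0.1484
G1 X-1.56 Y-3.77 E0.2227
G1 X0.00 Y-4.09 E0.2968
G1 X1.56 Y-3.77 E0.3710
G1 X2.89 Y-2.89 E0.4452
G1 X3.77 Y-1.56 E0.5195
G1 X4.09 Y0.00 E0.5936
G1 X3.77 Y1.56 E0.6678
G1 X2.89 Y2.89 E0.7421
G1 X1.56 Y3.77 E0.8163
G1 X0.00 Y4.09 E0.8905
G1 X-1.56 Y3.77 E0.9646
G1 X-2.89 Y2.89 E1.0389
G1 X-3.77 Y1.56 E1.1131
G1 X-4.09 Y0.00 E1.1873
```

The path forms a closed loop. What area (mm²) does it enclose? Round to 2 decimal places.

Apply the shoelace formula to the sequence of (X, Y) vertices; enclosed area = 51.07 mm².

51.07 mm²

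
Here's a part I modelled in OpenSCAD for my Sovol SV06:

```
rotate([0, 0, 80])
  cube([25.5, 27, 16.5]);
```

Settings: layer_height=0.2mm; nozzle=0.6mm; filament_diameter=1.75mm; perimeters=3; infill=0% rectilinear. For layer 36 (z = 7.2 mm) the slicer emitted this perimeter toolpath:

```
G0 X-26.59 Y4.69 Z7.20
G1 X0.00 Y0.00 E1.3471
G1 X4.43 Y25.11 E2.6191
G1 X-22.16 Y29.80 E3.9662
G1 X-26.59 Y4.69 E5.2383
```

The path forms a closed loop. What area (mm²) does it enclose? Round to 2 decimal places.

688.45 mm²

Apply the shoelace formula to the sequence of (X, Y) vertices; enclosed area = 688.45 mm².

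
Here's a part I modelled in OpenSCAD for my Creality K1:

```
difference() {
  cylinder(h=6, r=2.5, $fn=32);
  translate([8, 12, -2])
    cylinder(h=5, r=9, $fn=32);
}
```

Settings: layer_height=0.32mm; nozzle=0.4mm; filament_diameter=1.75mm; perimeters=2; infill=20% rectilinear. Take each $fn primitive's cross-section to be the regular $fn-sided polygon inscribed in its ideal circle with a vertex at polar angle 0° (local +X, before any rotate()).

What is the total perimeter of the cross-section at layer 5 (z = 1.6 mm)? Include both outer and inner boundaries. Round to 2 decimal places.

At z = 1.6 mm: the cylinder: section is a regular 32-gon, circumradius r=2.5 (perimeter = 2·32·2.500·sin(180°/32) = 15.68 mm); the r=9 cylinder at (8, 12) contributes a regular 32-gon of circumradius 9 (perimeter = 2·32·9.000·sin(180°/32) = 56.46 mm); Subtracting the remaining from the first: starting from the r=2.5 cylinder, the r=9 cylinder at (8, 12) misses the remaining region (no effect) — boundary = 15.68 mm. Overall, the cross-section is a single solid region. Total boundary length (outer) = 15.68 mm.

15.68 mm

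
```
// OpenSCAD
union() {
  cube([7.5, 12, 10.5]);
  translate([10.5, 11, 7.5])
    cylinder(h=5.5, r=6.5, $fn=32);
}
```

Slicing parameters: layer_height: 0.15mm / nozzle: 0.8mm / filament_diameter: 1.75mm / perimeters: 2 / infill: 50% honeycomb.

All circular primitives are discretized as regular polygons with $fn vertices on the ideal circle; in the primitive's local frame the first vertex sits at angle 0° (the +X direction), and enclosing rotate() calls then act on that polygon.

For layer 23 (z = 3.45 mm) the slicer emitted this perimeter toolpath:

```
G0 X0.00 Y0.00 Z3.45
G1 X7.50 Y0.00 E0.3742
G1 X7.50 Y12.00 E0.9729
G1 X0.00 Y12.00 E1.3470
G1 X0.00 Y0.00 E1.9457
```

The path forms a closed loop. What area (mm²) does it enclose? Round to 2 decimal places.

Apply the shoelace formula to the sequence of (X, Y) vertices; enclosed area = 90.00 mm².

90.00 mm²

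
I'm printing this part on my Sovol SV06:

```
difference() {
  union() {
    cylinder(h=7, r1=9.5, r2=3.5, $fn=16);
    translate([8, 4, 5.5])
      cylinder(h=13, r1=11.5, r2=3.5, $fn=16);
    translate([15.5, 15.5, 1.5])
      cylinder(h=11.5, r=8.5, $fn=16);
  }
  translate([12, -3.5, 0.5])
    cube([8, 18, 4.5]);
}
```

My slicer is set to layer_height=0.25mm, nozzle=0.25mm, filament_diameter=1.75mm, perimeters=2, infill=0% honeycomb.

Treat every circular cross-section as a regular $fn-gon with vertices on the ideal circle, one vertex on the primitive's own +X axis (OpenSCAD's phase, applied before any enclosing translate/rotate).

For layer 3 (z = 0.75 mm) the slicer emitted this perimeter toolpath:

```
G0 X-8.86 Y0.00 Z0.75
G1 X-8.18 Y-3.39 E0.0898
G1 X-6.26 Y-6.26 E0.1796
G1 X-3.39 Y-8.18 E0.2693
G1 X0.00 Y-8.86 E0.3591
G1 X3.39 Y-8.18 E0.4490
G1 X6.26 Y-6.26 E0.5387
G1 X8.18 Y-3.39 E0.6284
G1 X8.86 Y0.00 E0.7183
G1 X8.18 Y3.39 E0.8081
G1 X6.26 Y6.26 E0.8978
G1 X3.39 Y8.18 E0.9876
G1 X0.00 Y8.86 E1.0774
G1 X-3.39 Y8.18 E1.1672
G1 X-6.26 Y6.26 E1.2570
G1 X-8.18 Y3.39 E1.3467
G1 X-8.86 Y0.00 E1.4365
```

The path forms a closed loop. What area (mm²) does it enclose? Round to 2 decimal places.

Apply the shoelace formula to the sequence of (X, Y) vertices; enclosed area = 240.08 mm².

240.08 mm²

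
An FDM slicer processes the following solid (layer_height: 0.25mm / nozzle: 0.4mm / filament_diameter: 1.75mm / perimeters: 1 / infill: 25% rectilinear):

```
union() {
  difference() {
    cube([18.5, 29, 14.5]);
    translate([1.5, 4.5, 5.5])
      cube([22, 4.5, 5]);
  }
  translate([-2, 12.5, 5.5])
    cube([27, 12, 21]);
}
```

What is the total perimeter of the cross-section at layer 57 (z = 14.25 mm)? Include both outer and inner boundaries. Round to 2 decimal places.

At z = 14.25 mm: the cube is present — its section is the full 18.5×29 rectangle (perimeter 95.00 mm); the cube at (1.5, 4.5) is absent (z outside [5.5, 10.5]); Taking the first minus the rest: none of the subtracted shapes is present at this height, so the 18.5×29 cube is unchanged — boundary = 95.00 mm; the 27×12 cube at (-2, 12.5) contributes its full rectangle (perimeter 78.00 mm); Merging all regions: the regions partially overlap (shared area 222.00 mm²), so the edge portions inside another operand are dropped and the merged outline is re-measured after clipping — boundary = 112.00 mm. Overall, the cross-section is a single solid region. Total boundary length (outer) = 112.00 mm.

112.00 mm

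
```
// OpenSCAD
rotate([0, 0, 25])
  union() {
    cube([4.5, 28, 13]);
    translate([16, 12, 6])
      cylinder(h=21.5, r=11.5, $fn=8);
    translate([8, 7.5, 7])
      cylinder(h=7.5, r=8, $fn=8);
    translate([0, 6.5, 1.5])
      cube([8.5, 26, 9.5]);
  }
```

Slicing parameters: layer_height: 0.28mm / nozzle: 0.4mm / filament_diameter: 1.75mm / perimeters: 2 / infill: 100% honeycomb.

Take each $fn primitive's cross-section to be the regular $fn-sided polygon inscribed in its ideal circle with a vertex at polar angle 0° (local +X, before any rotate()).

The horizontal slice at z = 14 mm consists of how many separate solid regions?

At z = 14 mm: the cube is absent (z outside [0, 13]); the cylinder at (16, 12): section is a regular 8-gon, circumradius r=11.5; the cylinder at (8, 7.5): section is a regular 8-gon, circumradius r=8; the cube at (0, 6.5) is absent (z outside [1.5, 11]); Merging all regions: the regions partially overlap (shared area 102.71 mm²), so overlapping operands fuse into one piece — 1 connected region; (rotated 25° about Z; rotation is an isometry so areas/perimeters/island counts are preserved). The result has 1 disconnected region.

1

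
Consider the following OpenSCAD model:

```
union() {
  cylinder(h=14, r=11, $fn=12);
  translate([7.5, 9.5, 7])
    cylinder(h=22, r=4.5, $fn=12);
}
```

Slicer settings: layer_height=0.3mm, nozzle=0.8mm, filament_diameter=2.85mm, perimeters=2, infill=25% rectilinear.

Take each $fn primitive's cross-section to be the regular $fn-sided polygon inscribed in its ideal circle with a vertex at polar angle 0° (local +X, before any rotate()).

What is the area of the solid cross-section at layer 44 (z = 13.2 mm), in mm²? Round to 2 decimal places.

407.15 mm²

At z = 13.2 mm: the cylinder: section is a regular 12-gon, circumradius r=11 (area = (12/2)·11.000²·sin(360°/12) = 363.00 mm²); the cylinder at (7.5, 9.5): section is a regular 12-gon, circumradius r=4.5 (area = (12/2)·4.500²·sin(360°/12) = 60.75 mm²); Merging all regions: the regions partially overlap — summed areas 423.75 mm² minus the doubly-counted overlap 16.60 mm² gives 407.15 mm² — area = 407.15 mm². Overall, the cross-section is a single solid region. Net area = 407.15 mm².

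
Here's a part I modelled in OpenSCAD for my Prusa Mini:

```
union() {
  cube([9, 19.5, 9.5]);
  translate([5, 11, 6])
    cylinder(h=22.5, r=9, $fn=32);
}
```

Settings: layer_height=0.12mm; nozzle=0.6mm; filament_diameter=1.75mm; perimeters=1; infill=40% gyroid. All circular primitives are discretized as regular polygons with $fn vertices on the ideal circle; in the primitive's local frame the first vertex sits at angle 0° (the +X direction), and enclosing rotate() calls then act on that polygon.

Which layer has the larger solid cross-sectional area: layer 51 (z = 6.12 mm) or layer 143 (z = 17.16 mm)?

layer 51 (z = 6.12 mm)

Layer 51 (z = 6.12): the cube is present — its section is the full 9×19.5 rectangle (area 175.50 mm²); the cylinder at (5, 11): section is a regular 32-gon, circumradius r=9 (area = (32/2)·9.000²·sin(360°/32) = 252.84 mm²); Combining (union): the regions partially overlap — summed areas 428.34 mm² minus the doubly-counted overlap 152.34 mm² gives 276.00 mm² — area = 276.00 mm². So its area = 276.00 mm². Layer 143 (z = 17.16): the cube is absent (z outside [0, 9.5]); the r=9 cylinder at (5, 11) contributes a regular 32-gon of circumradius 9 (area = (32/2)·9.000²·sin(360°/32) = 252.84 mm²); Taking the union: only the r=9 cylinder at (5, 11) is present, so the union is just that shape — area = 252.84 mm². So its area = 252.84 mm². Layer 51 is larger (276.00 vs 252.84 mm²).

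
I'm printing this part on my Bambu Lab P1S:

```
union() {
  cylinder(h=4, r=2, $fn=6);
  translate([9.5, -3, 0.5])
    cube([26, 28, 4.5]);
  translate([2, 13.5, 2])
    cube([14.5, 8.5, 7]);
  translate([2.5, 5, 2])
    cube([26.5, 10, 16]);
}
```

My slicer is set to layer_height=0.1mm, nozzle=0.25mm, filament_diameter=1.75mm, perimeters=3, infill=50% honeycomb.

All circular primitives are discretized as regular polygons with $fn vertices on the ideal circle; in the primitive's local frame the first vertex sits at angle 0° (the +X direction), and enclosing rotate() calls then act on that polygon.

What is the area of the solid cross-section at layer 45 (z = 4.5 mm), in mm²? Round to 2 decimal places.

At z = 4.5 mm: the cylinder is not intersected at this z (z outside [0, 4]); the 26×28 cube at (9.5, -3) contributes its full rectangle (area 728.00 mm²); the cube at (2, 13.5) (footprint 14.5×8.5) is included at this height (area 123.25 mm²); the cube at (2.5, 5) (footprint 26.5×10) is included at this height (area 265.00 mm²); Taking the union: the regions partially overlap — summed areas 1116.25 mm² minus the doubly-counted overlap 265.00 mm² gives 851.25 mm² — area = 851.25 mm². Overall, the cross-section is a single solid region. Net area = 851.25 mm².

851.25 mm²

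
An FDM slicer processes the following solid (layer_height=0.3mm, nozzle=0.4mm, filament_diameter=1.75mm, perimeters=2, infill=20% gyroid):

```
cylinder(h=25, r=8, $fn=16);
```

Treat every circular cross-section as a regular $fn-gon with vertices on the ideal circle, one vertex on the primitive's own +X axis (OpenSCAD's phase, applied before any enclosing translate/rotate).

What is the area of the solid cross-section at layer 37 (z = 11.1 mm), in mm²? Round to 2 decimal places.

At z = 11.1 mm: the r=8 cylinder contributes a regular 16-gon of circumradius 8 (area = (16/2)·8.000²·sin(360°/16) = 195.93 mm²). Overall, the cross-section is a single solid region. Net area = 195.93 mm².

195.93 mm²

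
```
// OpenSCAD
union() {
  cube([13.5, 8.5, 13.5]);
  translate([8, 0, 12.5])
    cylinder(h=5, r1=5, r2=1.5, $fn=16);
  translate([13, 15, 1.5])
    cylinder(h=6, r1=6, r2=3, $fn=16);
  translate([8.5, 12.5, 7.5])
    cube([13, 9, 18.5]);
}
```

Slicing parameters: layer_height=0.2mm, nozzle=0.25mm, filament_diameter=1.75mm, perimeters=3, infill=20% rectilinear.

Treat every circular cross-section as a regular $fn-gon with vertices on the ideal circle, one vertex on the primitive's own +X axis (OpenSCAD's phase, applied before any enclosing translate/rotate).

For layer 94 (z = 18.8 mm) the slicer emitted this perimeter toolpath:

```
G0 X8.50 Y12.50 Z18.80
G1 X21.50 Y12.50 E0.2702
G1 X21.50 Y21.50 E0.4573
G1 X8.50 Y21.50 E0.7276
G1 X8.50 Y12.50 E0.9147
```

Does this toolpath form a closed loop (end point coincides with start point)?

yes

Start point (G0): (8.50, 12.50). End point (last G1): the path returns to the start — closed.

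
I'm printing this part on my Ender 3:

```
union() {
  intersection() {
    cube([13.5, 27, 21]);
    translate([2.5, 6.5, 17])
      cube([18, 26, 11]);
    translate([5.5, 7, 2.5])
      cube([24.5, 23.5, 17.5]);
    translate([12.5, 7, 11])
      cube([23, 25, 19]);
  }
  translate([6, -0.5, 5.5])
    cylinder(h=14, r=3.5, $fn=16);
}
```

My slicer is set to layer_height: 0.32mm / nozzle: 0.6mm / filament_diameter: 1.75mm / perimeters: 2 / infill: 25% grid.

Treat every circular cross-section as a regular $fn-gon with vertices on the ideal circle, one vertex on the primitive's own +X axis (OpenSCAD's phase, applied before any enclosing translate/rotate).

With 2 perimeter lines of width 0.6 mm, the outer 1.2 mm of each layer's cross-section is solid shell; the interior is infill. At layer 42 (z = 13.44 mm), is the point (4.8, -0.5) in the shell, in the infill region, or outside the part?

infill

At z = 13.44 mm: the 13.5×27 cube contributes its full rectangle; the cube at (2.5, 6.5) is not intersected at this z (z outside [17, 28]); the cube at (5.5, 7) is present — its section is the full 24.5×23.5 rectangle; the cube at (12.5, 7) is present — its section is the full 23×25 rectangle; After intersecting: at least one operand is absent at this height, so nothing remains; the r=3.5 cylinder at (6, -0.5) contributes a regular 16-gon of circumradius 3.5; Merging all regions: only the r=3.5 cylinder at (6, -0.5) is present, so the union is just that shape — 1 connected region. Overall, the cross-section is a single solid region. The nearest boundary edge runs (2.77, 0.84)→(2.50, -0.50); distance from the point to it = 2.26 mm. The point is inside the cross-section and 2.26 mm from the nearest boundary — more than the 1.2 mm shell width (2 × 0.6), so it's in the infill interior.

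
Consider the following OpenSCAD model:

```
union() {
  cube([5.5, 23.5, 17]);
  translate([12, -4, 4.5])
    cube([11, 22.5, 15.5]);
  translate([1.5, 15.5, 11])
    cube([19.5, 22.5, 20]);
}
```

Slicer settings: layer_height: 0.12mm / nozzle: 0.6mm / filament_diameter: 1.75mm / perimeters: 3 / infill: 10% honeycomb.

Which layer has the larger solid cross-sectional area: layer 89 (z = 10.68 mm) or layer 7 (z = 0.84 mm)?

Layer 89 (z = 10.68): the cube (footprint 5.5×23.5) is included at this height (area 129.25 mm²); the cube at (12, -4) is present — its section is the full 11×22.5 rectangle (area 247.50 mm²); the cube at (1.5, 15.5) is absent (z outside [11, 31]); Combining (union): the 2 present regions are separate (no shared area or edge), so areas and boundary lengths simply add and each stays a separate island — area = 376.75 mm². So its area = 376.75 mm². Layer 7 (z = 0.84): the 5.5×23.5 cube contributes its full rectangle (area 129.25 mm²); the cube at (12, -4) is not intersected at this z (z outside [4.5, 20]); the cube at (1.5, 15.5) does not reach this height (z outside [11, 31]); Merging all regions: only the 5.5×23.5 cube is present, so the union is just that shape — area = 129.25 mm². So its area = 129.25 mm². Layer 89 is larger (376.75 vs 129.25 mm²).

layer 89 (z = 10.68 mm)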